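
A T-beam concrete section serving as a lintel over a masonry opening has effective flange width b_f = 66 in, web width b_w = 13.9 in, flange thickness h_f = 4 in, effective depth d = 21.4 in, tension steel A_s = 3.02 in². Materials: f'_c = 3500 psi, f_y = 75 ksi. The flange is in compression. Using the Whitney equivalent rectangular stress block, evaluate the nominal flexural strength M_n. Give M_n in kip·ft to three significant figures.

M_n ≈ 393 kip·ft

Tension: T = A_s f_y = 3.02 × 75 = 226.5 kips.
Try a within the flange: a = T/(0.85 f'_c b_f) = 226.5/(0.85 × 3.5 × 66) = 1.154 in.
Since a = 1.154 ≤ h_f = 4 in, the stress block lies entirely in the flange; analyse as a rectangular beam of width b_f.
M_n = T(d − a/2) = 226.5 × (21.4 − 0.577) = 4716.4 kip·in.
M_n = 4716.4/12 = 393.03 kip·ft.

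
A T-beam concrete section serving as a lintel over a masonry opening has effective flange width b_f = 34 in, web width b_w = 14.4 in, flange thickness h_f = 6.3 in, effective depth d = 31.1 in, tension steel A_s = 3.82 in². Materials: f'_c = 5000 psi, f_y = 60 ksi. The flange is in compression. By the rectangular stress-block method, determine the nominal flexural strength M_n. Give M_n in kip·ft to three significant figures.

M_n ≈ 579 kip·ft

Tension: T = A_s f_y = 3.82 × 60 = 229.2 kips.
Try a within the flange: a = T/(0.85 f'_c b_f) = 229.2/(0.85 × 5 × 34) = 1.586 in.
Since a = 1.586 ≤ h_f = 6.3 in, the stress block lies entirely in the flange; analyse as a rectangular beam of width b_f.
M_n = T(d − a/2) = 229.2 × (31.1 − 0.793) = 6946.4 kip·in.
M_n = 6946.4/12 = 578.87 kip·ft.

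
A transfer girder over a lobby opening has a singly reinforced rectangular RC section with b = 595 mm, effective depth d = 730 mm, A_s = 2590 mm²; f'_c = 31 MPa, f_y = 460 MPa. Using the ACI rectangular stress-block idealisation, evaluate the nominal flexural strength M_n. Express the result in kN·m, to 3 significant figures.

T = A_s f_y = 2590 × 460 = 1191400 N = 1191.4 kN.
From C = T: a = T/(0.85 f'_c b) = 1191400/(0.85 × 31 × 595) = 75.99 mm.
M_n = T(d − a/2) = 1191.4 kN × (730 − 37.995) mm = 824.45 kN·m.

M_n ≈ 824 kN·m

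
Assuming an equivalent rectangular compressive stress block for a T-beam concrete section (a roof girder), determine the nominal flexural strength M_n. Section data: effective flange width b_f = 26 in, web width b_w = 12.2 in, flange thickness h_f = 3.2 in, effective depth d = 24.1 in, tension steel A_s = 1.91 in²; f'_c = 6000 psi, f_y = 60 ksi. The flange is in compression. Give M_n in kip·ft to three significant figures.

Tension: T = A_s f_y = 1.91 × 60 = 114.6 kips.
Try a within the flange: a = T/(0.85 f'_c b_f) = 114.6/(0.85 × 6 × 26) = 0.864 in.
Since a = 0.864 ≤ h_f = 3.2 in, the stress block lies entirely in the flange; analyse as a rectangular beam of width b_f.
M_n = T(d − a/2) = 114.6 × (24.1 − 0.432) = 2712.4 kip·in.
M_n = 2712.4/12 = 226.03 kip·ft.

M_n ≈ 226 kip·ft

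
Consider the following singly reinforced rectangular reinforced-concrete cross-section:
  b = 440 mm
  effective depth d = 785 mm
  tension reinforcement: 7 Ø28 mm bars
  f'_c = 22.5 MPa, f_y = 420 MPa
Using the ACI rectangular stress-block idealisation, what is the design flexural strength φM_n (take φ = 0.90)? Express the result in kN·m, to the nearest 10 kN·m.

A_s = 7 × 616 = 4312 mm².
T = A_s f_y = 4312 × 420 = 1811040 N = 1811.04 kN.
From C = T: a = T/(0.85 f'_c b) = 1811040/(0.85 × 22.5 × 440) = 215.22 mm.
M_n = T(d − a/2) = 1811.04 kN × (785 − 107.61) mm = 1226.78 kN·m.
φM_n = 0.90 × 1226.78 = 1104.10 kN·m.

φM_n ≈ 1100 kN·m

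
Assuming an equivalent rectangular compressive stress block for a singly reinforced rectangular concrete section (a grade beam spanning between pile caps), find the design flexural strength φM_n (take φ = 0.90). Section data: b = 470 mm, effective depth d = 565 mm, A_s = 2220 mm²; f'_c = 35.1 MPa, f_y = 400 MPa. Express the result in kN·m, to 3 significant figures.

φM_n ≈ 426 kN·m

T = A_s f_y = 2220 × 400 = 888000 N = 888 kN.
From C = T: a = T/(0.85 f'_c b) = 888000/(0.85 × 35.1 × 470) = 63.33 mm.
M_n = T(d − a/2) = 888 kN × (565 − 31.665) mm = 473.60 kN·m.
φM_n = 0.90 × 473.60 = 426.24 kN·m.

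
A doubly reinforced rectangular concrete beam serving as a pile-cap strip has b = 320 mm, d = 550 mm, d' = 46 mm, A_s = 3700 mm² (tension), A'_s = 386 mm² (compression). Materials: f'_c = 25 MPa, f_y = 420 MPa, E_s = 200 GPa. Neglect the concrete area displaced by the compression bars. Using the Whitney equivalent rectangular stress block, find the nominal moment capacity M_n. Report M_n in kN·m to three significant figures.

M_n ≈ 705 kN·m

Assume both tension and compression steel yield.
Net tension couple steel: A_s − A'_s = 3314 mm².
a = (A_s − A'_s) f_y / (0.85 f'_c b) = 1391880/(0.85 × 25 × 320) = 204.69 mm.
c = a/β₁ = 204.69/0.85 = 240.81 mm; ε'_s = 0.003(c − d')/c = 0.0024 ≥ f_y/E_s = 0.0021, so compression steel does yield.
M_n = (A_s − A'_s) f_y (d − a/2) + A'_s f_y (d − d') = [1391880 × (550 − 102.345) + 162120 × (550 − 46)] × 10⁻⁶ = 623.08 + 81.71 = 704.79 kN·m.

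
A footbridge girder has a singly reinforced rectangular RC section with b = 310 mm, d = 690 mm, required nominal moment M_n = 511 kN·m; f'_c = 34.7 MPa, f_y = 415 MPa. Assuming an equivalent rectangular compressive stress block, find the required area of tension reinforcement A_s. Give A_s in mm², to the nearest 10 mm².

With M_n = 0.85 f'_c a b (d − a/2), solve the quadratic for a:
a = d − √(d² − 2M_n/(0.85 f'_c b)) = 690 − √(690² − 2 × 511×10⁶/(0.85 × 34.7 × 310)) = 86.41 mm.
A_s = 0.85 f'_c a b / f_y = 0.85 × 34.7 × 86.41 × 310 / 415 = 1903.8 mm².

A_s ≈ 1900 mm²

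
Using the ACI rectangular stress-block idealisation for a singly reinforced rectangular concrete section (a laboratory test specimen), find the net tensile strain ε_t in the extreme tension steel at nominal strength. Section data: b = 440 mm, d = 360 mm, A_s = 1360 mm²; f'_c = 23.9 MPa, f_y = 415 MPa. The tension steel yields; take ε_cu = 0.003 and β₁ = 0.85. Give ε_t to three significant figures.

ε_t ≈ 0.0115

a = A_s f_y/(0.85 f'_c b) = 63.14 mm.
β₁ = 0.85, so c = a/β₁ = 63.14/0.85 = 74.28 mm.
From the linear strain diagram with ε_cu = 0.003: ε_t = 0.003 (d − c)/c = 0.003 × (360 − 74.28)/74.28 = 0.0115.
Since ε_t ≥ 0.005, the section is tension-controlled.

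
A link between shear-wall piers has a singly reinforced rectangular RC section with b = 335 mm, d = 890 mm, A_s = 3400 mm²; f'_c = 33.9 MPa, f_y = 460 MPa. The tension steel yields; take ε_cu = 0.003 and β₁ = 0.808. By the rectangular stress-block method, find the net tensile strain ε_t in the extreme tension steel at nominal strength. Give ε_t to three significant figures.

a = A_s f_y/(0.85 f'_c b) = 162.02 mm.
β₁ = 0.808, so c = a/β₁ = 162.02/0.808 = 200.52 mm.
From the linear strain diagram with ε_cu = 0.003: ε_t = 0.003 (d − c)/c = 0.003 × (890 − 200.52)/200.52 = 0.0103.
Since ε_t ≥ 0.005, the section is tension-controlled.

ε_t ≈ 0.0103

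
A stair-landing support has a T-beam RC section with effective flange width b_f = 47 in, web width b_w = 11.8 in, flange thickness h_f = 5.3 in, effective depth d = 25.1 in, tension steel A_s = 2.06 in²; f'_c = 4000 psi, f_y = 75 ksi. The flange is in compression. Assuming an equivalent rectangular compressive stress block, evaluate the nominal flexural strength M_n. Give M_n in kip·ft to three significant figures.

M_n ≈ 317 kip·ft

Tension: T = A_s f_y = 2.06 × 75 = 154.5 kips.
Try a within the flange: a = T/(0.85 f'_c b_f) = 154.5/(0.85 × 4 × 47) = 0.967 in.
Since a = 0.967 ≤ h_f = 5.3 in, the stress block lies entirely in the flange; analyse as a rectangular beam of width b_f.
M_n = T(d − a/2) = 154.5 × (25.1 − 0.4835) = 3803.2 kip·in.
M_n = 3803.2/12 = 316.93 kip·ft.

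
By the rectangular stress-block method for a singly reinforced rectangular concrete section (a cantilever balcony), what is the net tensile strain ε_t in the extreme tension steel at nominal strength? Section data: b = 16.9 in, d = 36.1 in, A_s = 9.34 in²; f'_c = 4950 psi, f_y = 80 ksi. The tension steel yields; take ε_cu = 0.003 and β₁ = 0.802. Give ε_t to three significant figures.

a = A_s f_y/(0.85 f'_c b) = 10.508 in.
β₁ = 0.802, so c = a/β₁ = 10.508/0.802 = 13.102 in.
From the linear strain diagram with ε_cu = 0.003: ε_t = 0.003 (d − c)/c = 0.003 × (36.1 − 13.102)/13.102 = 0.00527.
Since ε_t ≥ 0.005, the section is tension-controlled.

ε_t ≈ 0.00527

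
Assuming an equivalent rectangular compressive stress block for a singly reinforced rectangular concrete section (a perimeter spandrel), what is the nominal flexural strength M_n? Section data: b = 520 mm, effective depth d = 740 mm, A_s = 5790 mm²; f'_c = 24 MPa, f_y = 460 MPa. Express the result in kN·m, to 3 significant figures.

T = A_s f_y = 5790 × 460 = 2663400 N = 2663.4 kN.
From C = T: a = T/(0.85 f'_c b) = 2663400/(0.85 × 24 × 520) = 251.07 mm.
M_n = T(d − a/2) = 2663.4 kN × (740 − 125.535) mm = 1636.57 kN·m.

M_n ≈ 1640 kN·m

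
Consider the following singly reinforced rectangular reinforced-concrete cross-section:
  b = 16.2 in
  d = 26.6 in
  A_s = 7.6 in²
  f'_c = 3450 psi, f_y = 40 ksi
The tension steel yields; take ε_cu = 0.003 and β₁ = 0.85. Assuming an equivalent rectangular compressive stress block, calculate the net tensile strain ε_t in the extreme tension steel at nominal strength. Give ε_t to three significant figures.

ε_t ≈ 0.00760

a = A_s f_y/(0.85 f'_c b) = 6.399 in.
β₁ = 0.85, so c = a/β₁ = 6.399/0.85 = 7.528 in.
From the linear strain diagram with ε_cu = 0.003: ε_t = 0.003 (d − c)/c = 0.003 × (26.6 − 7.528)/7.528 = 0.00760.
Since ε_t ≥ 0.005, the section is tension-controlled.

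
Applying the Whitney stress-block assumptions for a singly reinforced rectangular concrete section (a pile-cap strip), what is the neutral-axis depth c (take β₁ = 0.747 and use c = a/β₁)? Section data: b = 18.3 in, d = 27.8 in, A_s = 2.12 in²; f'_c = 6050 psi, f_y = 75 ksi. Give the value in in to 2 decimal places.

T = A_s f_y = 2.12 × 75 = 159 kips.
a = T/(0.85 f'_c b) = 159/(0.85 × 6.05 × 18.3) = 1.6896 in.
With β₁ = 0.747, c = a/β₁ = 1.6896/0.747 = 2.26 in.

c ≈ 2.26 in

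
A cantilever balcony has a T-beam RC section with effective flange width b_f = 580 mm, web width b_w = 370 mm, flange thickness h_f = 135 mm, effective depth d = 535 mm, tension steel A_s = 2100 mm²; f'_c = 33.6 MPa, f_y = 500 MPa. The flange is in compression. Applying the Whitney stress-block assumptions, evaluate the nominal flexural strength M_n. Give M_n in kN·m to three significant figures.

M_n ≈ 528 kN·m

Tension: T = A_s f_y = 2100 × 500 = 1050000 N.
Try a within the flange: a = T/(0.85 f'_c b_f) = 1050000/(0.85 × 33.6 × 580) = 63.39 mm.
Since a = 63.39 ≤ h_f = 135 mm, the stress block lies entirely in the flange; analyse as a rectangular beam of width b_f.
M_n = T(d − a/2) = 1050000 × (535 − 31.695) = 528.47 × 10⁶ N·mm.
M_n = 528.47 kN·m.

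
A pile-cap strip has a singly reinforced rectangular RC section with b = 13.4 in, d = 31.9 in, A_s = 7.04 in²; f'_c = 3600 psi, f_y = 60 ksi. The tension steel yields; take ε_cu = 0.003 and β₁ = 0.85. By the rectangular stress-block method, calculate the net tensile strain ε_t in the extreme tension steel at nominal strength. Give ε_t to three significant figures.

ε_t ≈ 0.00490

a = A_s f_y/(0.85 f'_c b) = 10.301 in.
β₁ = 0.85, so c = a/β₁ = 10.301/0.85 = 12.119 in.
From the linear strain diagram with ε_cu = 0.003: ε_t = 0.003 (d − c)/c = 0.003 × (31.9 − 12.119)/12.119 = 0.00490.
ε_t is between 0.004 and 0.005 — transition zone.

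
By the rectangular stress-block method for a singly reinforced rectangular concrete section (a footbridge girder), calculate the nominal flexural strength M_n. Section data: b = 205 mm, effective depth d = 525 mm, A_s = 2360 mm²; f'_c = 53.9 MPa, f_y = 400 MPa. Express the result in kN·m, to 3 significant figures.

M_n ≈ 448 kN·m

T = A_s f_y = 2360 × 400 = 944000 N = 944 kN.
From C = T: a = T/(0.85 f'_c b) = 944000/(0.85 × 53.9 × 205) = 100.51 mm.
M_n = T(d − a/2) = 944 kN × (525 − 50.255) mm = 448.16 kN·m.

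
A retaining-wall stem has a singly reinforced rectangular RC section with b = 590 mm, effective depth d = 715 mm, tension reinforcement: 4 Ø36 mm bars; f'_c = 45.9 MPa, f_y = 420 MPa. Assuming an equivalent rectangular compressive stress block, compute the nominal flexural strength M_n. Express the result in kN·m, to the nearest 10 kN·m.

M_n ≈ 1160 kN·m

A_s = 4 × 1018 = 4072 mm².
T = A_s f_y = 4072 × 420 = 1710240 N = 1710.24 kN.
From C = T: a = T/(0.85 f'_c b) = 1710240/(0.85 × 45.9 × 590) = 74.30 mm.
M_n = T(d − a/2) = 1710.24 kN × (715 − 37.15) mm = 1159.29 kN·m.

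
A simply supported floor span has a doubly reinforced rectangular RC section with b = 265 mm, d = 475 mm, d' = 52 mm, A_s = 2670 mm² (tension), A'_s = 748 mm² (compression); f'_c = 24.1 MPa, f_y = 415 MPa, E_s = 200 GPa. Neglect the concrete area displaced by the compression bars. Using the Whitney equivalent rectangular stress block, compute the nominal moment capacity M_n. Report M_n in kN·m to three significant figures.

Assume both tension and compression steel yield.
Net tension couple steel: A_s − A'_s = 1922 mm².
a = (A_s − A'_s) f_y / (0.85 f'_c b) = 797630/(0.85 × 24.1 × 265) = 146.93 mm.
c = a/β₁ = 146.93/0.85 = 172.86 mm; ε'_s = 0.003(c − d')/c = 0.0021 ≥ f_y/E_s = 0.0021, so compression steel does yield.
M_n = (A_s − A'_s) f_y (d − a/2) + A'_s f_y (d − d') = [797630 × (475 − 73.465) + 310420 × (475 − 52)] × 10⁻⁶ = 320.28 + 131.31 = 451.59 kN·m.

M_n ≈ 452 kN·m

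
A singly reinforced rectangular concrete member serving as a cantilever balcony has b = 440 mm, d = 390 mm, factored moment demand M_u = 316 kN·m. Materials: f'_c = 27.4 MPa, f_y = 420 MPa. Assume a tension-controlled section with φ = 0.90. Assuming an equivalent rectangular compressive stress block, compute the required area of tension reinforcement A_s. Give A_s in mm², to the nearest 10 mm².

A_s ≈ 2460 mm²

M_n = M_u/φ = 316/0.90 = 351.111 kN·m.
With M_n = 0.85 f'_c a b (d − a/2), solve the quadratic for a:
a = d − √(d² − 2M_n/(0.85 f'_c b)) = 390 − √(390² − 2 × 351.111×10⁶/(0.85 × 27.4 × 440)) = 100.91 mm.
A_s = 0.85 f'_c a b / f_y = 0.85 × 27.4 × 100.91 × 440 / 420 = 2462.1 mm².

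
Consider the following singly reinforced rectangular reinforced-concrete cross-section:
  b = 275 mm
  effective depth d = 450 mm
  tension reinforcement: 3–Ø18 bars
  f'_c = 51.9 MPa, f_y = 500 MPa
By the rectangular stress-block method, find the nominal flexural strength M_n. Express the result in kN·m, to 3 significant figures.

A_s = 3 × 254 = 762 mm².
T = A_s f_y = 762 × 500 = 381000 N = 381 kN.
From C = T: a = T/(0.85 f'_c b) = 381000/(0.85 × 51.9 × 275) = 31.41 mm.
M_n = T(d − a/2) = 381 kN × (450 − 15.705) mm = 165.47 kN·m.

M_n ≈ 165 kN·m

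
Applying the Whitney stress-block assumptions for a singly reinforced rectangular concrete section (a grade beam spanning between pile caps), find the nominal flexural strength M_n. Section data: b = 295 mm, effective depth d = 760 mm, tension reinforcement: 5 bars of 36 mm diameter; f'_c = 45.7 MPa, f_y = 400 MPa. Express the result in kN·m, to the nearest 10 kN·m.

M_n ≈ 1370 kN·m

A_s = 5 × 1018 = 5090 mm².
T = A_s f_y = 5090 × 400 = 2036000 N = 2036 kN.
From C = T: a = T/(0.85 f'_c b) = 2036000/(0.85 × 45.7 × 295) = 177.67 mm.
M_n = T(d − a/2) = 2036 kN × (760 − 88.835) mm = 1366.49 kN·m.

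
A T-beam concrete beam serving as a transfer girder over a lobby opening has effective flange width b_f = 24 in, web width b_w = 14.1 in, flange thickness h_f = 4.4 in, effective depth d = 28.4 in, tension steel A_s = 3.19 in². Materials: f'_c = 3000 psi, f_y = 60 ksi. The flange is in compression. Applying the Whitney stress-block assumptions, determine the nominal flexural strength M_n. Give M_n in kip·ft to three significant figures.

Tension: T = A_s f_y = 3.19 × 60 = 191.4 kips.
Try a within the flange: a = T/(0.85 f'_c b_f) = 191.4/(0.85 × 3 × 24) = 3.127 in.
Since a = 3.127 ≤ h_f = 4.4 in, the stress block lies entirely in the flange; analyse as a rectangular beam of width b_f.
M_n = T(d − a/2) = 191.4 × (28.4 − 1.5635) = 5136.5 kip·in.
M_n = 5136.5/12 = 428.04 kip·ft.

M_n ≈ 428 kip·ft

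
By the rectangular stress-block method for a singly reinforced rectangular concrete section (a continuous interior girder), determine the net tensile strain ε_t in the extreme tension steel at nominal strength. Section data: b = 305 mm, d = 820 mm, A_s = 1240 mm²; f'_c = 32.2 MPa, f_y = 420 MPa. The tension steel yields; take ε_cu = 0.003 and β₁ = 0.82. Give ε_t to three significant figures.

ε_t ≈ 0.0293

a = A_s f_y/(0.85 f'_c b) = 62.39 mm.
β₁ = 0.82, so c = a/β₁ = 62.39/0.82 = 76.09 mm.
From the linear strain diagram with ε_cu = 0.003: ε_t = 0.003 (d − c)/c = 0.003 × (820 − 76.09)/76.09 = 0.0293.
Since ε_t ≥ 0.005, the section is tension-controlled.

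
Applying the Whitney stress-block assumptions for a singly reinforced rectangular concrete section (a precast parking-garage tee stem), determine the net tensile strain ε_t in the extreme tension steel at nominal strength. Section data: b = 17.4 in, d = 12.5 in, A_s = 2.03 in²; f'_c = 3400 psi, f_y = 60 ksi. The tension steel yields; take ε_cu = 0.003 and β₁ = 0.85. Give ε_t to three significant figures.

ε_t ≈ 0.0102

a = A_s f_y/(0.85 f'_c b) = 2.422 in.
β₁ = 0.85, so c = a/β₁ = 2.422/0.85 = 2.849 in.
From the linear strain diagram with ε_cu = 0.003: ε_t = 0.003 (d − c)/c = 0.003 × (12.5 − 2.849)/2.849 = 0.0102.
Since ε_t ≥ 0.005, the section is tension-controlled.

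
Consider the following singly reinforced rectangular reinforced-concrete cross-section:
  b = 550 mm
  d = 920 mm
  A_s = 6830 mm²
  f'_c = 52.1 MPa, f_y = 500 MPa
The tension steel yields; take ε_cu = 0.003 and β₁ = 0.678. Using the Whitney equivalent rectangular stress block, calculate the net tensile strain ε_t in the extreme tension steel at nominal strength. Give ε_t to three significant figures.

ε_t ≈ 0.0103

a = A_s f_y/(0.85 f'_c b) = 140.21 mm.
β₁ = 0.678, so c = a/β₁ = 140.21/0.678 = 206.80 mm.
From the linear strain diagram with ε_cu = 0.003: ε_t = 0.003 (d − c)/c = 0.003 × (920 − 206.80)/206.80 = 0.0103.
Since ε_t ≥ 0.005, the section is tension-controlled.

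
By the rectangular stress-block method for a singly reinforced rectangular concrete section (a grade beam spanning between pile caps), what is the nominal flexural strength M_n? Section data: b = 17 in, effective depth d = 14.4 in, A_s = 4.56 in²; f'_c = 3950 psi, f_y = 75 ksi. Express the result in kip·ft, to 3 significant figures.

T = A_s f_y = 4.56 × 75 = 342 kips.
a = T/(0.85 f'_c b) = 342/(0.85 × 3.95 × 17) = 5.992 in.
M_n = T(d − a/2) = 342 × (14.4 − 2.996) = 3900.2 kip·in = 3900.2/12 = 325.02 kip·ft.

M_n ≈ 325 kip·ft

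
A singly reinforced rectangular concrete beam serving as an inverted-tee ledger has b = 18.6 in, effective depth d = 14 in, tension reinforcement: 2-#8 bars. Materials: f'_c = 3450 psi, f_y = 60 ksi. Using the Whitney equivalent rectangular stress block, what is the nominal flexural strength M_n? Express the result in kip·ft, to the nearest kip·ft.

A_s = 2 × 0.79 = 1.58 in².
T = A_s f_y = 1.58 × 60 = 94.8 kips.
a = T/(0.85 f'_c b) = 94.8/(0.85 × 3.45 × 18.6) = 1.738 in.
M_n = T(d − a/2) = 94.8 × (14 − 0.869) = 1244.8 kip·in = 1244.8/12 = 103.73 kip·ft.

M_n ≈ 104 kip·ft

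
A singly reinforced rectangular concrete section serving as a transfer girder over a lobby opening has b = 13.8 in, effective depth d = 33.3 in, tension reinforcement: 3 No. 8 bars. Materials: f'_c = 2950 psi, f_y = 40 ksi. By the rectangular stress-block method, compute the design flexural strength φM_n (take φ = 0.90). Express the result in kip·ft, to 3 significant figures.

φM_n ≈ 227 kip·ft

A_s = 3 × 0.79 = 2.37 in².
T = A_s f_y = 2.37 × 40 = 94.8 kips.
a = T/(0.85 f'_c b) = 94.8/(0.85 × 2.95 × 13.8) = 2.740 in.
M_n = T(d − a/2) = 94.8 × (33.3 − 1.37) = 3027.0 kip·in = 3027.0/12 = 252.25 kip·ft.
φM_n = 0.90 × 252.25 = 227.03 kip·ft.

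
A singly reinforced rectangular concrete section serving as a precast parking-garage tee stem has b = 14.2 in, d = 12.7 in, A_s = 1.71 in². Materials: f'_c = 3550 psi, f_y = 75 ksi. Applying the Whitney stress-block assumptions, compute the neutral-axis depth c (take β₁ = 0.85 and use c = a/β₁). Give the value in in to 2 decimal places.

T = A_s f_y = 1.71 × 75 = 128.25 kips.
a = T/(0.85 f'_c b) = 128.25/(0.85 × 3.55 × 14.2) = 2.9931 in.
With β₁ = 0.85, c = a/β₁ = 2.9931/0.85 = 3.52 in.

c ≈ 3.52 in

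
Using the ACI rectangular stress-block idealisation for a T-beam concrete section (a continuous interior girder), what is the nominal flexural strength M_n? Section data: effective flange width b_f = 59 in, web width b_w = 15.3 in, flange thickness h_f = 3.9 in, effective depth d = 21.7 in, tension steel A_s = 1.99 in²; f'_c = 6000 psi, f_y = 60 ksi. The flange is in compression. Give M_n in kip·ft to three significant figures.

M_n ≈ 214 kip·ft

Tension: T = A_s f_y = 1.99 × 60 = 119.4 kips.
Try a within the flange: a = T/(0.85 f'_c b_f) = 119.4/(0.85 × 6 × 59) = 0.397 in.
Since a = 0.397 ≤ h_f = 3.9 in, the stress block lies entirely in the flange; analyse as a rectangular beam of width b_f.
M_n = T(d − a/2) = 119.4 × (21.7 − 0.1985) = 2567.3 kip·in.
M_n = 2567.3/12 = 213.94 kip·ft.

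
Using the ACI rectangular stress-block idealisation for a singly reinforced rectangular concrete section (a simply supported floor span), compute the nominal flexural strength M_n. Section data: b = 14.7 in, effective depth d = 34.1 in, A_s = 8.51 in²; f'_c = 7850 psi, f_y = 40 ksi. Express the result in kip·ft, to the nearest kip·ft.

T = A_s f_y = 8.51 × 40 = 340.4 kips.
a = T/(0.85 f'_c b) = 340.4/(0.85 × 7.85 × 14.7) = 3.470 in.
M_n = T(d − a/2) = 340.4 × (34.1 − 1.735) = 11017.0 kip·in = 11017.0/12 = 918.08 kip·ft.

M_n ≈ 918 kip·ft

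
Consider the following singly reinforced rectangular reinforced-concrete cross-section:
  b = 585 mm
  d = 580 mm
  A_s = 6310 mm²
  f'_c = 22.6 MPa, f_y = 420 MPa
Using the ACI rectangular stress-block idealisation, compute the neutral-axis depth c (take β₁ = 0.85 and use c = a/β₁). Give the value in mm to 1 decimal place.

T = A_s f_y = 6310 × 420 = 2650200 N = 2650.2 kN.
Setting C = 0.85 f'_c a b equal to T: a = 2650200/(0.85 × 22.6 × 585) = 235.828 mm.
With β₁ = 0.85, c = a/β₁ = 235.828/0.85 = 277.4 mm.

c ≈ 277.4 mm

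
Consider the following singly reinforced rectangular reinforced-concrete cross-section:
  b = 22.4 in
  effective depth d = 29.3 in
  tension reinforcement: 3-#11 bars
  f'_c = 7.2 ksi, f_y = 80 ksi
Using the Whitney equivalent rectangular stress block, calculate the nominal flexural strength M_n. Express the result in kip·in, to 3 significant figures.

A_s = 3 × 1.56 = 4.68 in².
T = A_s f_y = 4.68 × 80 = 374.4 kips.
a = T/(0.85 f'_c b) = 374.4/(0.85 × 7.2 × 22.4) = 2.731 in.
M_n = T(d − a/2) = 374.4 × (29.3 − 1.3655) = 10458.7 kip·in.

M_n ≈ 10500 kip·in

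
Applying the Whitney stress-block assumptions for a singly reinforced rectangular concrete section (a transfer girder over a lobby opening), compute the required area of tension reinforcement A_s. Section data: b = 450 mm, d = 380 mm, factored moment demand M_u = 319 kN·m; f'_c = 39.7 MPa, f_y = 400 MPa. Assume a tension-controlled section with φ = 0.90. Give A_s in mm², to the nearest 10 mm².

A_s ≈ 2560 mm²

M_n = M_u/φ = 319/0.90 = 354.444 kN·m.
With M_n = 0.85 f'_c a b (d − a/2), solve the quadratic for a:
a = d − √(d² − 2M_n/(0.85 f'_c b)) = 380 − √(380² − 2 × 354.444×10⁶/(0.85 × 39.7 × 450)) = 67.40 mm.
A_s = 0.85 f'_c a b / f_y = 0.85 × 39.7 × 67.40 × 450 / 400 = 2558.7 mm².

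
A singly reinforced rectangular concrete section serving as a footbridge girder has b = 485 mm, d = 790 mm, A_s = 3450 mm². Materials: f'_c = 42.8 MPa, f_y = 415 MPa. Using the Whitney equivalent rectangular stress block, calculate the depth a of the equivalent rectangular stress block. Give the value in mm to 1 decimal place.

T = A_s f_y = 3450 × 415 = 1431750 N = 1431.75 kN.
Setting C = 0.85 f'_c a b equal to T: a = 1431750/(0.85 × 42.8 × 485) = 81.1 mm.

a ≈ 81.1 mm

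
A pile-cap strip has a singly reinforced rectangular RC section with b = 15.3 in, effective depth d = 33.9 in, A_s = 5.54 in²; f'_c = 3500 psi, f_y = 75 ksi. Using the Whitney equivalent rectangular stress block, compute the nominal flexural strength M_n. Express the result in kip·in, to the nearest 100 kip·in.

T = A_s f_y = 5.54 × 75 = 415.5 kips.
a = T/(0.85 f'_c b) = 415.5/(0.85 × 3.5 × 15.3) = 9.128 in.
M_n = T(d − a/2) = 415.5 × (33.9 − 4.564) = 12189.1 kip·in.

M_n ≈ 12200 kip·in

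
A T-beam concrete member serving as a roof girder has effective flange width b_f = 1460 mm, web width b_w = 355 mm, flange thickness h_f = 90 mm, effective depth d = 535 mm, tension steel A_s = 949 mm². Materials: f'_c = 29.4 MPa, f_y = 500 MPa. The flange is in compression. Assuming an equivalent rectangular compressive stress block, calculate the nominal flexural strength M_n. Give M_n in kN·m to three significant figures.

Tension: T = A_s f_y = 949 × 500 = 474500 N.
Try a within the flange: a = T/(0.85 f'_c b_f) = 474500/(0.85 × 29.4 × 1460) = 13.01 mm.
Since a = 13.01 ≤ h_f = 90 mm, the stress block lies entirely in the flange; analyse as a rectangular beam of width b_f.
M_n = T(d − a/2) = 474500 × (535 − 6.505) = 250.77 × 10⁶ N·mm.
M_n = 250.77 kN·m.

M_n ≈ 251 kN·m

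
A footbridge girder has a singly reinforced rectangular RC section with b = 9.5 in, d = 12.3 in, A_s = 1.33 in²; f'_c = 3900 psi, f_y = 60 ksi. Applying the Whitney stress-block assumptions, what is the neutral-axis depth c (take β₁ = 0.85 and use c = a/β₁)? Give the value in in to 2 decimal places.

c ≈ 2.98 in

T = A_s f_y = 1.33 × 60 = 79.8 kips.
a = T/(0.85 f'_c b) = 79.8/(0.85 × 3.9 × 9.5) = 2.5339 in.
With β₁ = 0.85, c = a/β₁ = 2.5339/0.85 = 2.98 in.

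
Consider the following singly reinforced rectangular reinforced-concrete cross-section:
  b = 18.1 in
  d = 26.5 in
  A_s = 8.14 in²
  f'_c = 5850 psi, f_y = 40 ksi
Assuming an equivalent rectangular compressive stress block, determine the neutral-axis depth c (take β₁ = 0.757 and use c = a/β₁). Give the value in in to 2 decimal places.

c ≈ 4.78 in

T = A_s f_y = 8.14 × 40 = 325.6 kips.
a = T/(0.85 f'_c b) = 325.6/(0.85 × 5.85 × 18.1) = 3.6177 in.
With β₁ = 0.757, c = a/β₁ = 3.6177/0.757 = 4.78 in.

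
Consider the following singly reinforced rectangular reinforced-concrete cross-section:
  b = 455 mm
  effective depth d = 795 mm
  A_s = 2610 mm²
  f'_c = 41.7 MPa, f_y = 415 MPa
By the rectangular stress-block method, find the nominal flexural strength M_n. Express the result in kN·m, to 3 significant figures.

T = A_s f_y = 2610 × 415 = 1083150 N = 1083.15 kN.
From C = T: a = T/(0.85 f'_c b) = 1083150/(0.85 × 41.7 × 455) = 67.16 mm.
M_n = T(d − a/2) = 1083.15 kN × (795 − 33.58) mm = 824.73 kN·m.

M_n ≈ 825 kN·m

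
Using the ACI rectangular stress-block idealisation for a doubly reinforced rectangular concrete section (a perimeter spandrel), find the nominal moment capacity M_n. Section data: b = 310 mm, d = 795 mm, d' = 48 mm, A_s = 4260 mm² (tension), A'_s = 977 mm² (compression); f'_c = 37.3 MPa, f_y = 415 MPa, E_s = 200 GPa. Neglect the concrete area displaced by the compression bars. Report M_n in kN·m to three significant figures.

M_n ≈ 1290 kN·m

Assume both tension and compression steel yield.
Net tension couple steel: A_s − A'_s = 3283 mm².
a = (A_s − A'_s) f_y / (0.85 f'_c b) = 1362445/(0.85 × 37.3 × 310) = 138.62 mm.
c = a/β₁ = 138.62/0.784 = 176.81 mm; ε'_s = 0.003(c − d')/c = 0.0022 ≥ f_y/E_s = 0.0021, so compression steel does yield.
M_n = (A_s − A'_s) f_y (d − a/2) + A'_s f_y (d − d') = [1362445 × (795 − 69.31) + 405455 × (795 − 48)] × 10⁻⁶ = 988.71 + 302.87 = 1291.58 kN·m.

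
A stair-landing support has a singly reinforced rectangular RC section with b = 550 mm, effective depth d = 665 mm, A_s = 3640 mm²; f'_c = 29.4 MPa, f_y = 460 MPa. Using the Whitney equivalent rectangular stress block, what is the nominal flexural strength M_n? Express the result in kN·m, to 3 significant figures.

T = A_s f_y = 3640 × 460 = 1674400 N = 1674.4 kN.
From C = T: a = T/(0.85 f'_c b) = 1674400/(0.85 × 29.4 × 550) = 121.82 mm.
M_n = T(d − a/2) = 1674.4 kN × (665 − 60.91) mm = 1011.49 kN·m.

M_n ≈ 1010 kN·m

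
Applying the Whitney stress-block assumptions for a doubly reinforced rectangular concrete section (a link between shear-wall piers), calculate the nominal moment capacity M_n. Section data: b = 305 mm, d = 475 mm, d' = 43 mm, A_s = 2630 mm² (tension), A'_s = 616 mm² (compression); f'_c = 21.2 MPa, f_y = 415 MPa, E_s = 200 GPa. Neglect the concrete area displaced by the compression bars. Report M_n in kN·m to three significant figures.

Assume both tension and compression steel yield.
Net tension couple steel: A_s − A'_s = 2014 mm².
a = (A_s − A'_s) f_y / (0.85 f'_c b) = 835810/(0.85 × 21.2 × 305) = 152.07 mm.
c = a/β₁ = 152.07/0.85 = 178.91 mm; ε'_s = 0.003(c − d')/c = 0.0023 ≥ f_y/E_s = 0.0021, so compression steel does yield.
M_n = (A_s − A'_s) f_y (d − a/2) + A'_s f_y (d − d') = [835810 × (475 − 76.035) + 255640 × (475 − 43)] × 10⁻⁶ = 333.46 + 110.44 = 443.90 kN·m.

M_n ≈ 444 kN·m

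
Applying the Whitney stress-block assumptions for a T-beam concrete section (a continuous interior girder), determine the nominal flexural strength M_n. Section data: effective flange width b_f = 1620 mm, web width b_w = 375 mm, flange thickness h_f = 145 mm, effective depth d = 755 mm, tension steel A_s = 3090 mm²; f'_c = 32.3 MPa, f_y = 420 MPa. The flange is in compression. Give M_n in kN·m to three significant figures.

Tension: T = A_s f_y = 3090 × 420 = 1297800 N.
Try a within the flange: a = T/(0.85 f'_c b_f) = 1297800/(0.85 × 32.3 × 1620) = 29.18 mm.
Since a = 29.18 ≤ h_f = 145 mm, the stress block lies entirely in the flange; analyse as a rectangular beam of width b_f.
M_n = T(d − a/2) = 1297800 × (755 − 14.59) = 960.90 × 10⁶ N·mm.
M_n = 960.90 kN·m.

M_n ≈ 961 kN·m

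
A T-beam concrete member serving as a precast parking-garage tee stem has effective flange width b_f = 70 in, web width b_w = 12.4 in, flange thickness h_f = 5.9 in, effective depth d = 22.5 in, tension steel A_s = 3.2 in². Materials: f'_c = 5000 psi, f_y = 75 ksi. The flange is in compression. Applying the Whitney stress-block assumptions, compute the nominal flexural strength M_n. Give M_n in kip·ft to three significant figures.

M_n ≈ 442 kip·ft

Tension: T = A_s f_y = 3.2 × 75 = 240 kips.
Try a within the flange: a = T/(0.85 f'_c b_f) = 240/(0.85 × 5 × 70) = 0.807 in.
Since a = 0.807 ≤ h_f = 5.9 in, the stress block lies entirely in the flange; analyse as a rectangular beam of width b_f.
M_n = T(d − a/2) = 240 × (22.5 − 0.4035) = 5303.2 kip·in.
M_n = 5303.2/12 = 441.93 kip·ft.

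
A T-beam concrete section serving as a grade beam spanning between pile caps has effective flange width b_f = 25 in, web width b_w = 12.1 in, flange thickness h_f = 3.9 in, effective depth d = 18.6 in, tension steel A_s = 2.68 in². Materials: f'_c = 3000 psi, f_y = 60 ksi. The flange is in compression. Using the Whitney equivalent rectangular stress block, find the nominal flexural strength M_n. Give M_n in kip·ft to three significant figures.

M_n ≈ 232 kip·ft

Tension: T = A_s f_y = 2.68 × 60 = 160.8 kips.
Try a within the flange: a = T/(0.85 f'_c b_f) = 160.8/(0.85 × 3 × 25) = 2.522 in.
Since a = 2.522 ≤ h_f = 3.9 in, the stress block lies entirely in the flange; analyse as a rectangular beam of width b_f.
M_n = T(d − a/2) = 160.8 × (18.6 − 1.261) = 2788.1 kip·in.
M_n = 2788.1/12 = 232.34 kip·ft.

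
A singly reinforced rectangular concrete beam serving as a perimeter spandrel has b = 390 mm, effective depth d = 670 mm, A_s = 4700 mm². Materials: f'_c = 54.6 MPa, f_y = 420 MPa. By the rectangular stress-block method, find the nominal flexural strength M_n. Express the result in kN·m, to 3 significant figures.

M_n ≈ 1210 kN·m

T = A_s f_y = 4700 × 420 = 1974000 N = 1974 kN.
From C = T: a = T/(0.85 f'_c b) = 1974000/(0.85 × 54.6 × 390) = 109.06 mm.
M_n = T(d − a/2) = 1974 kN × (670 − 54.53) mm = 1214.94 kN·m.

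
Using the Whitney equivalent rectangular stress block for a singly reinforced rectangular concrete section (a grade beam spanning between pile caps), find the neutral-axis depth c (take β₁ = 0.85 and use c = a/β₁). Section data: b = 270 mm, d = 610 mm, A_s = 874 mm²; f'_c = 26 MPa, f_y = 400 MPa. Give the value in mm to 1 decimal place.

c ≈ 68.9 mm

T = A_s f_y = 874 × 400 = 349600 N = 349.6 kN.
Setting C = 0.85 f'_c a b equal to T: a = 349600/(0.85 × 26 × 270) = 58.589 mm.
With β₁ = 0.85, c = a/β₁ = 58.589/0.85 = 68.9 mm.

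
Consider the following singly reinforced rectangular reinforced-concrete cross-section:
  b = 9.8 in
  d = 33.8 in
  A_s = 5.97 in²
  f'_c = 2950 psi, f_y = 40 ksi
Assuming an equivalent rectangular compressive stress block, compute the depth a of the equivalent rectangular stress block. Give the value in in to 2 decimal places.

T = A_s f_y = 5.97 × 40 = 238.8 kips.
a = T/(0.85 f'_c b) = 238.8/(0.85 × 2.95 × 9.8) = 9.72 in.

a ≈ 9.72 in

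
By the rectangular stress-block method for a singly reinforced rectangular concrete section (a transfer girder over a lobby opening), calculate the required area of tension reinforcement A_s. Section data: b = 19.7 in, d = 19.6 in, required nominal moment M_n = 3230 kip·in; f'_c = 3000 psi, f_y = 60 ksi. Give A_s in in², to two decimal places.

From M_n = 0.85 f'_c a b (d − a/2):
a = d − √(d² − 2M_n/(0.85 f'_c b)) = 19.6 − √(19.6² − 2 × 3230/(0.85 × 3 × 19.7)) = 3.614 in.
A_s = 0.85 f'_c a b / f_y = 0.85 × 3 × 3.614 × 19.7 / 60 = 3.026 in².

A_s ≈ 3.03 in²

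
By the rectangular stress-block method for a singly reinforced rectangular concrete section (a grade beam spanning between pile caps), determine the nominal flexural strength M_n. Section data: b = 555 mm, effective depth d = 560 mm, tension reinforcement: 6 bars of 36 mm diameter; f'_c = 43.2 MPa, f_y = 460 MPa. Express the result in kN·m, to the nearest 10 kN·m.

A_s = 6 × 1018 = 6108 mm².
T = A_s f_y = 6108 × 460 = 2809680 N = 2809.68 kN.
From C = T: a = T/(0.85 f'_c b) = 2809680/(0.85 × 43.2 × 555) = 137.87 mm.
M_n = T(d − a/2) = 2809.68 kN × (560 − 68.935) mm = 1379.74 kN·m.

M_n ≈ 1380 kN·m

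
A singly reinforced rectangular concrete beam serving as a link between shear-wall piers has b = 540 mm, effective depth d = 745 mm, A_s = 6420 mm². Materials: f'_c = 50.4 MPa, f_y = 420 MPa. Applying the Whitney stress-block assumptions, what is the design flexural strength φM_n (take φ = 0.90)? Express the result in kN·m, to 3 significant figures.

T = A_s f_y = 6420 × 420 = 2696400 N = 2696.4 kN.
From C = T: a = T/(0.85 f'_c b) = 2696400/(0.85 × 50.4 × 540) = 116.56 mm.
M_n = T(d − a/2) = 2696.4 kN × (745 − 58.28) mm = 1851.67 kN·m.
φM_n = 0.90 × 1851.67 = 1666.50 kN·m.

φM_n ≈ 1670 kN·m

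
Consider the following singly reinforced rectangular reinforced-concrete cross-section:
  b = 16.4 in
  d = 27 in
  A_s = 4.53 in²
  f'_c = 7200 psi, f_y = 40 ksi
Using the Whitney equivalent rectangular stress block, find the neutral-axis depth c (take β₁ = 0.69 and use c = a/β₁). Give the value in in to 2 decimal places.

c ≈ 2.62 in

T = A_s f_y = 4.53 × 40 = 181.2 kips.
a = T/(0.85 f'_c b) = 181.2/(0.85 × 7.2 × 16.4) = 1.8054 in.
With β₁ = 0.69, c = a/β₁ = 1.8054/0.69 = 2.62 in.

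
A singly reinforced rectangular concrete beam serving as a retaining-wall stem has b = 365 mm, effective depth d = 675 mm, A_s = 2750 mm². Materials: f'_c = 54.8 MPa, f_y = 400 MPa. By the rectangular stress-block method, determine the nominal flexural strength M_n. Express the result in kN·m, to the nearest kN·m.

T = A_s f_y = 2750 × 400 = 1100000 N = 1100 kN.
From C = T: a = T/(0.85 f'_c b) = 1100000/(0.85 × 54.8 × 365) = 64.70 mm.
M_n = T(d − a/2) = 1100 kN × (675 − 32.35) mm = 706.92 kN·m.

M_n ≈ 707 kN·m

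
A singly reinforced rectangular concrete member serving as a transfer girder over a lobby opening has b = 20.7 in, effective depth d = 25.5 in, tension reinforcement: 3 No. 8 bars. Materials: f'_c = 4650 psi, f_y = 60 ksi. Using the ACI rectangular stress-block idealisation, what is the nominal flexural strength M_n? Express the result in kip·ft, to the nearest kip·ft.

M_n ≈ 292 kip·ft

A_s = 3 × 0.79 = 2.37 in².
T = A_s f_y = 2.37 × 60 = 142.2 kips.
a = T/(0.85 f'_c b) = 142.2/(0.85 × 4.65 × 20.7) = 1.738 in.
M_n = T(d − a/2) = 142.2 × (25.5 − 0.869) = 3502.5 kip·in = 3502.5/12 = 291.88 kip·ft.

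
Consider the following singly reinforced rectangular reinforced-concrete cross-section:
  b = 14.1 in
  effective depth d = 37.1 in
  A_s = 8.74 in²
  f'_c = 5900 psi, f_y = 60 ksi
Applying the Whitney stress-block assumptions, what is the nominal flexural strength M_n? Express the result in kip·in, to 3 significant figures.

M_n ≈ 17500 kip·in

T = A_s f_y = 8.74 × 60 = 524.4 kips.
a = T/(0.85 f'_c b) = 524.4/(0.85 × 5.9 × 14.1) = 7.416 in.
M_n = T(d − a/2) = 524.4 × (37.1 − 3.708) = 17510.8 kip·in.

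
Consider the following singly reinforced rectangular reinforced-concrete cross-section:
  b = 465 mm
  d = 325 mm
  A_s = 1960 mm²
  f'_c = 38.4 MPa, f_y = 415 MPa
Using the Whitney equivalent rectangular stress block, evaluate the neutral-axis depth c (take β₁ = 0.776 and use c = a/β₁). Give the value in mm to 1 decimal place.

T = A_s f_y = 1960 × 415 = 813400 N = 813.4 kN.
Setting C = 0.85 f'_c a b equal to T: a = 813400/(0.85 × 38.4 × 465) = 53.592 mm.
With β₁ = 0.776, c = a/β₁ = 53.592/0.776 = 69.1 mm.

c ≈ 69.1 mm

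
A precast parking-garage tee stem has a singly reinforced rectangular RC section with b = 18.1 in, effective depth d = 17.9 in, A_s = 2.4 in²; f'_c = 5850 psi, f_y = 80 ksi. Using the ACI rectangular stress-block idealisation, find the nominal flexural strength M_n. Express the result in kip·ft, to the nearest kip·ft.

T = A_s f_y = 2.4 × 80 = 192 kips.
a = T/(0.85 f'_c b) = 192/(0.85 × 5.85 × 18.1) = 2.133 in.
M_n = T(d − a/2) = 192 × (17.9 − 1.0665) = 3232.0 kip·in = 3232.0/12 = 269.33 kip·ft.

M_n ≈ 269 kip·ft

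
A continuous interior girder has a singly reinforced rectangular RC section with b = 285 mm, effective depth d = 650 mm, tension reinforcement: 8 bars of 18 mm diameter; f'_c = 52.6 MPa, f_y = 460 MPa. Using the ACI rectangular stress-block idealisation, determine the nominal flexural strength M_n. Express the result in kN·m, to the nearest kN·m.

M_n ≈ 573 kN·m

A_s = 8 × 254 = 2032 mm².
T = A_s f_y = 2032 × 460 = 934720 N = 934.72 kN.
From C = T: a = T/(0.85 f'_c b) = 934720/(0.85 × 52.6 × 285) = 73.36 mm.
M_n = T(d − a/2) = 934.72 kN × (650 − 36.68) mm = 573.28 kN·m.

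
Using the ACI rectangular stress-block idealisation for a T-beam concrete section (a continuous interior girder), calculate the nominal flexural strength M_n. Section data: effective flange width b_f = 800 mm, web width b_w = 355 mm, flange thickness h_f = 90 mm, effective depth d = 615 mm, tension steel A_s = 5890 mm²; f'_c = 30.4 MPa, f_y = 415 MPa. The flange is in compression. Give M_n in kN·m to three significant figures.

M_n ≈ 1350 kN·m

Tension: T = A_s f_y = 5890 × 415 = 2444350 N.
Try a within the flange: a = T/(0.85 f'_c b_f) = 2444350/(0.85 × 30.4 × 800) = 118.24 mm.
a = 118.24 > h_f = 90 mm: the block extends into the web. Split into flange-overhang and web parts.
C_f = 0.85 f'_c (b_f − b_w) h_f = 0.85 × 30.4 × (800 − 355) × 90 = 1034892 N.
Remaining web compression depth: a_w = (T − C_f)/(0.85 f'_c b_w) = (2444350 − 1034892)/(0.85 × 30.4 × 355) = 153.65 mm.
M_n = C_f(d − h_f/2) + (T − C_f)(d − a_w/2) = 1034892 × (615 − 45) + 1409458 × (615 − 76.825) = 589.89 + 758.54 = 1348.43 × 10⁶ N·mm.
M_n = 1348.43 kN·m.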